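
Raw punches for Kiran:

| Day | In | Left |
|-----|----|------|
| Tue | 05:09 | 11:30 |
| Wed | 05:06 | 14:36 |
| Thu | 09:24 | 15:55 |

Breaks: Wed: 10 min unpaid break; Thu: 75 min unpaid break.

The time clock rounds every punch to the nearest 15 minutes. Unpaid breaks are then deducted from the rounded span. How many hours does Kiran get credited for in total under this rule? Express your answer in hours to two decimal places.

20.83 hours

Tue: in 05:09→05:15, out 11:30→11:30; 6 h 15 min
Wed: in 05:06→05:00, out 14:36→14:30; 9 h 30 min − 10 min = 9 h 20 min
Thu: in 09:24→09:30, out 15:55→16:00; 6 h 30 min − 75 min = 5 h 15 min
Total credited: 20 h 50 min.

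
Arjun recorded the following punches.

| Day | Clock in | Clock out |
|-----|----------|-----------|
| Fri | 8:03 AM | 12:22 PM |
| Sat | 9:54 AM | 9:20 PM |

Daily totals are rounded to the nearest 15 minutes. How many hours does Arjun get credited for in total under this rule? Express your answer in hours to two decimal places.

Fri: 8:03 AM–12:22 PM = 4 h 19 min → rounds to 4 h 15 min
Sat: 9:54 AM–9:20 PM = 11 h 26 min → rounds to 11 h 30 min
Total credited: 15 h 45 min.

15.75 hours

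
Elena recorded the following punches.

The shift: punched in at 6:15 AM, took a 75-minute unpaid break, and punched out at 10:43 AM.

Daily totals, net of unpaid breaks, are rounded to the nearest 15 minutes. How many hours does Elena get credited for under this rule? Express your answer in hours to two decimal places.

The shift: 6:15 AM–10:43 AM = 4 h 28 min − 75 min = 3 h 13 min → rounds to 3 h 15 min

3.25 hours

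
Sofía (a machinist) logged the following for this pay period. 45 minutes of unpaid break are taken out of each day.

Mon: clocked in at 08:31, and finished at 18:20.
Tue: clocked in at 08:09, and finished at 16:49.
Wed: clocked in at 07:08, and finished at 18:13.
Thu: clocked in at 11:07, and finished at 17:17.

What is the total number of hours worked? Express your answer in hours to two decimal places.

Mon: 08:31–18:20 = 9 h 49 min; less 45 min break → 9 h 4 min
Tue: 08:09–16:49 = 8 h 40 min; less 45 min break → 7 h 55 min
Wed: 07:08–18:13 = 11 h 5 min; less 45 min break → 10 h 20 min
Thu: 11:07–17:17 = 6 h 10 min; less 45 min break → 5 h 25 min
Total: 9 h 4 min + 7 h 55 min + 10 h 20 min + 5 h 25 min = 32 h 44 min.

32.73 hours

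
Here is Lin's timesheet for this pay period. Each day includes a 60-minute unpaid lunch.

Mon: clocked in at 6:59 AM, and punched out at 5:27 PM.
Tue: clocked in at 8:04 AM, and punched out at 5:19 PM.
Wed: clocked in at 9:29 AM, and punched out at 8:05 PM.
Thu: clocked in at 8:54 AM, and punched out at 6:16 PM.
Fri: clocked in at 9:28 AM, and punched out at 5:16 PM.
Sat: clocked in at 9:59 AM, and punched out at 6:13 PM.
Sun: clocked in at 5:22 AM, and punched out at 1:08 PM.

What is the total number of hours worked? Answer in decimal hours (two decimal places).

Mon: 6:59 AM–5:27 PM = 10 h 28 min; less 60 min break → 9 h 28 min
Tue: 8:04 AM–5:19 PM = 9 h 15 min; less 60 min break → 8 h 15 min
Wed: 9:29 AM–8:05 PM = 10 h 36 min; less 60 min break → 9 h 36 min
Thu: 8:54 AM–6:16 PM = 9 h 22 min; less 60 min break → 8 h 22 min
Fri: 9:28 AM–5:16 PM = 7 h 48 min; less 60 min break → 6 h 48 min
Sat: 9:59 AM–6:13 PM = 8 h 14 min; less 60 min break → 7 h 14 min
Sun: 5:22 AM–1:08 PM = 7 h 46 min; less 60 min break → 6 h 46 min
Total: 9 h 28 min + 8 h 15 min + 9 h 36 min + 8 h 22 min + 6 h 48 min + 7 h 14 min + 6 h 46 min = 56 h 29 min.

56.48 hours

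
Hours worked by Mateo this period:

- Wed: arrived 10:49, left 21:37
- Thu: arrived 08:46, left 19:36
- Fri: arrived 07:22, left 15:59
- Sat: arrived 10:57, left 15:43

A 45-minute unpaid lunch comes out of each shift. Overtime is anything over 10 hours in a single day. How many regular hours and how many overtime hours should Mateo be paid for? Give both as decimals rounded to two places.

Wed: 10:49–21:37 = 10 h 48 min; less 45 min break → 10 h 3 min
Thu: 08:46–19:36 = 10 h 50 min; less 45 min break → 10 h 5 min
Fri: 07:22–15:59 = 8 h 37 min; less 45 min break → 7 h 52 min
Sat: 10:57–15:43 = 4 h 46 min; less 45 min break → 4 h 1 min
Wed reg 10 h 0 min / OT 0 h 3 min; Thu reg 10 h 0 min / OT 0 h 5 min; Fri reg 7 h 52 min / OT 0 h 0 min; Sat reg 4 h 1 min / OT 0 h 0 min.
Totals: regular 31 h 53 min, overtime 0 h 8 min.

Regular 31.88 hours, overtime 0.13 hours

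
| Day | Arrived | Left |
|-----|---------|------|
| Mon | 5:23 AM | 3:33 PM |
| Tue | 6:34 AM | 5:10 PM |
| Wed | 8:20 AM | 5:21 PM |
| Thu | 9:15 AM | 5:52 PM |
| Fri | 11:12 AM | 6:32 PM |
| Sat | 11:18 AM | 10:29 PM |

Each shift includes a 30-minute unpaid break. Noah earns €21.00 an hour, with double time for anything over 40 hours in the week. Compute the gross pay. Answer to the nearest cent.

Mon: 5:23 AM–3:33 PM = 10 h 10 min; less 30 min break → 9 h 40 min
Tue: 6:34 AM–5:10 PM = 10 h 36 min; less 30 min break → 10 h 6 min
Wed: 8:20 AM–5:21 PM = 9 h 1 min; less 30 min break → 8 h 31 min
Thu: 9:15 AM–5:52 PM = 8 h 37 min; less 30 min break → 8 h 7 min
Fri: 11:12 AM–6:32 PM = 7 h 20 min; less 30 min break → 6 h 50 min
Sat: 11:18 AM–10:29 PM = 11 h 11 min; less 30 min break → 10 h 41 min
Total worked: 53 h 55 min = 3235 min.
Regular 40 h 0 min = 2400 min at €21.00/h; overtime 13 h 55 min = 835 min at €42.00/h.
Pay = (2400 × €21.00 + 835 × €42.00) ÷ 60 = €1424.50.

€1424.50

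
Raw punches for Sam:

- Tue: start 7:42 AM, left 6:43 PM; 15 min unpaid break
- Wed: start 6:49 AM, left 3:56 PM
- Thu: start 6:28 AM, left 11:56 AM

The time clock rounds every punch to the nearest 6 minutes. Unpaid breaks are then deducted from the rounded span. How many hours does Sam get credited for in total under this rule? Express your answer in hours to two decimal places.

Tue: in 7:42 AM→7:42 AM, out 6:43 PM→6:42 PM; 11 h 0 min − 15 min = 10 h 45 min
Wed: in 6:49 AM→6:48 AM, out 3:56 PM→3:54 PM; 9 h 6 min
Thu: in 6:28 AM→6:30 AM, out 11:56 AM→11:54 AM; 5 h 24 min
Total credited: 25 h 15 min.

25.25 hours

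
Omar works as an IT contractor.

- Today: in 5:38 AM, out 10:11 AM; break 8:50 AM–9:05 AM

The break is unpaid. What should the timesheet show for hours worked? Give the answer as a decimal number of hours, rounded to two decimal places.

4.30 hours

Today: 5:38 AM–10:11 AM = 4 h 33 min; less 15 min break → 4 h 18 min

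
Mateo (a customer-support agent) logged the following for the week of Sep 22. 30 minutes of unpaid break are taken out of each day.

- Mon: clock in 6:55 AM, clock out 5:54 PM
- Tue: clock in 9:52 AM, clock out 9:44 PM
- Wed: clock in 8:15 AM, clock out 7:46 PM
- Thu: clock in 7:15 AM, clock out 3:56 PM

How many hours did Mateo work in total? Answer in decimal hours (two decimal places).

41.05 hours

Mon: 6:55 AM–5:54 PM = 10 h 59 min; less 30 min break → 10 h 29 min
Tue: 9:52 AM–9:44 PM = 11 h 52 min; less 30 min break → 11 h 22 min
Wed: 8:15 AM–7:46 PM = 11 h 31 min; less 30 min break → 11 h 1 min
Thu: 7:15 AM–3:56 PM = 8 h 41 min; less 30 min break → 8 h 11 min
Total: 10 h 29 min + 11 h 22 min + 11 h 1 min + 8 h 11 min = 41 h 3 min.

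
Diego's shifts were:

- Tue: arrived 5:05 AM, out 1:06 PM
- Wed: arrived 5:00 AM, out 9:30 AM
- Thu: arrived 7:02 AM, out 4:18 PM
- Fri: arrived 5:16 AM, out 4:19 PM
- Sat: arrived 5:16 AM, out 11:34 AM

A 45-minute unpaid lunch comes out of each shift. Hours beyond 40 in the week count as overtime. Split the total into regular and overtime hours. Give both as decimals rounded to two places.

Regular 35.38 hours, overtime 0.00 hours

Tue: 5:05 AM–1:06 PM = 8 h 1 min; less 45 min break → 7 h 16 min
Wed: 5:00 AM–9:30 AM = 4 h 30 min; less 45 min break → 3 h 45 min
Thu: 7:02 AM–4:18 PM = 9 h 16 min; less 45 min break → 8 h 31 min
Fri: 5:16 AM–4:19 PM = 11 h 3 min; less 45 min break → 10 h 18 min
Sat: 5:16 AM–11:34 AM = 6 h 18 min; less 45 min break → 5 h 33 min
Total worked: 35 h 23 min = 35.38 h.
Threshold 40 h → overtime 0 h 0 min, regular 35 h 23 min.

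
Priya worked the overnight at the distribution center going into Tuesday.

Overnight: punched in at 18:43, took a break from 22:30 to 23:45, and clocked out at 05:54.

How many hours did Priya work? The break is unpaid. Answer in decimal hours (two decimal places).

Overnight: 18:43 → midnight = 5 h 17 min; midnight → 05:54 = 5 h 54 min; span 11 h 11 min; less 75 min break → 9 h 56 min

9.93 hours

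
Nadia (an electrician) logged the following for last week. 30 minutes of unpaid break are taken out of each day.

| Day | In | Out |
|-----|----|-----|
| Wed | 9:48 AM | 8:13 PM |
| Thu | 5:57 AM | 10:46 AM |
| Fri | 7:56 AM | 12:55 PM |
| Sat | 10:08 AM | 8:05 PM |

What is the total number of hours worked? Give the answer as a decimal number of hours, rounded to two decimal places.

Wed: 9:48 AM–8:13 PM = 10 h 25 min; less 30 min break → 9 h 55 min
Thu: 5:57 AM–10:46 AM = 4 h 49 min; less 30 min break → 4 h 19 min
Fri: 7:56 AM–12:55 PM = 4 h 59 min; less 30 min break → 4 h 29 min
Sat: 10:08 AM–8:05 PM = 9 h 57 min; less 30 min break → 9 h 27 min
Total: 9 h 55 min + 4 h 19 min + 4 h 29 min + 9 h 27 min = 28 h 10 min.

28.17 hours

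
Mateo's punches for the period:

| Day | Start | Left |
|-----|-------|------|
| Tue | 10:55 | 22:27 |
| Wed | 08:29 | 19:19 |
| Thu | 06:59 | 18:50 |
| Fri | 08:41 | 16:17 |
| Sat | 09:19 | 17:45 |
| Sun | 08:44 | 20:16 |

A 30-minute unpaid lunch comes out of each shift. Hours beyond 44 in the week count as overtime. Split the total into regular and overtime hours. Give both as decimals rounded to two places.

Regular 44.00 hours, overtime 14.78 hours

Tue: 10:55–22:27 = 11 h 32 min; less 30 min break → 11 h 2 min
Wed: 08:29–19:19 = 10 h 50 min; less 30 min break → 10 h 20 min
Thu: 06:59–18:50 = 11 h 51 min; less 30 min break → 11 h 21 min
Fri: 08:41–16:17 = 7 h 36 min; less 30 min break → 7 h 6 min
Sat: 09:19–17:45 = 8 h 26 min; less 30 min break → 7 h 56 min
Sun: 08:44–20:16 = 11 h 32 min; less 30 min break → 11 h 2 min
Total worked: 58 h 47 min = 58.78 h.
Threshold 44 h → overtime 14 h 47 min, regular 44 h 0 min.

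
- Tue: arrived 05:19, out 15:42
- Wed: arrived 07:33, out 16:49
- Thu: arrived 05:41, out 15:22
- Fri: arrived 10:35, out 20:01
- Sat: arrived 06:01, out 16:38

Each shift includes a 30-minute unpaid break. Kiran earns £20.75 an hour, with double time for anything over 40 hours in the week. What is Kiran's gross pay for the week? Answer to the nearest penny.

Tue: 05:19–15:42 = 10 h 23 min; less 30 min break → 9 h 53 min
Wed: 07:33–16:49 = 9 h 16 min; less 30 min break → 8 h 46 min
Thu: 05:41–15:22 = 9 h 41 min; less 30 min break → 9 h 11 min
Fri: 10:35–20:01 = 9 h 26 min; less 30 min break → 8 h 56 min
Sat: 06:01–16:38 = 10 h 37 min; less 30 min break → 10 h 7 min
Total worked: 46 h 53 min = 2813 min.
Regular 40 h 0 min = 2400 min at £20.75/h; overtime 6 h 53 min = 413 min at £41.50/h.
Pay = (2400 × £20.75 + 413 × £41.50) ÷ 60 = £1115.66.

£1115.66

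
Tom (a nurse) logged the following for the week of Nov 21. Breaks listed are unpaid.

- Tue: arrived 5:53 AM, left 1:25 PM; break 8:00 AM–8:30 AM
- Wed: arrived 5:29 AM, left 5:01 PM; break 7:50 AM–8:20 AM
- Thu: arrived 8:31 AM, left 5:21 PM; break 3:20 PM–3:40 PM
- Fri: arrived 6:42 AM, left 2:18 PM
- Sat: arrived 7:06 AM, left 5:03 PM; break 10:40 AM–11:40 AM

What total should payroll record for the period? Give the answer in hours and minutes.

Tue: 5:53 AM–1:25 PM = 7 h 32 min; less 30 min break → 7 h 2 min
Wed: 5:29 AM–5:01 PM = 11 h 32 min; less 30 min break → 11 h 2 min
Thu: 8:31 AM–5:21 PM = 8 h 50 min; less 20 min break → 8 h 30 min
Fri: 6:42 AM–2:18 PM = 7 h 36 min
Sat: 7:06 AM–5:03 PM = 9 h 57 min; less 60 min break → 8 h 57 min
Total: 7 h 2 min + 11 h 2 min + 8 h 30 min + 7 h 36 min + 8 h 57 min = 43 h 7 min.

43 h 7 min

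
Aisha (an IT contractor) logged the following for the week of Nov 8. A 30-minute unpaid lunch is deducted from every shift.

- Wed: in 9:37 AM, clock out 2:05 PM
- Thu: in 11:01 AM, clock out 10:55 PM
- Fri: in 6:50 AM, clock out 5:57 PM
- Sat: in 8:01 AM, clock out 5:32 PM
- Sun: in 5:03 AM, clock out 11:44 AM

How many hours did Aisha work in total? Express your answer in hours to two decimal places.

41.18 hours

Wed: 9:37 AM–2:05 PM = 4 h 28 min; less 30 min break → 3 h 58 min
Thu: 11:01 AM–10:55 PM = 11 h 54 min; less 30 min break → 11 h 24 min
Fri: 6:50 AM–5:57 PM = 11 h 7 min; less 30 min break → 10 h 37 min
Sat: 8:01 AM–5:32 PM = 9 h 31 min; less 30 min break → 9 h 1 min
Sun: 5:03 AM–11:44 AM = 6 h 41 min; less 30 min break → 6 h 11 min
Total: 3 h 58 min + 11 h 24 min + 10 h 37 min + 9 h 1 min + 6 h 11 min = 41 h 11 min.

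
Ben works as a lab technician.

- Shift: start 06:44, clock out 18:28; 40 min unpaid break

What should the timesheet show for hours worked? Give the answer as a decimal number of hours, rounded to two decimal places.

Shift: 06:44–18:28 = 11 h 44 min; less 40 min break → 11 h 4 min

11.07 hours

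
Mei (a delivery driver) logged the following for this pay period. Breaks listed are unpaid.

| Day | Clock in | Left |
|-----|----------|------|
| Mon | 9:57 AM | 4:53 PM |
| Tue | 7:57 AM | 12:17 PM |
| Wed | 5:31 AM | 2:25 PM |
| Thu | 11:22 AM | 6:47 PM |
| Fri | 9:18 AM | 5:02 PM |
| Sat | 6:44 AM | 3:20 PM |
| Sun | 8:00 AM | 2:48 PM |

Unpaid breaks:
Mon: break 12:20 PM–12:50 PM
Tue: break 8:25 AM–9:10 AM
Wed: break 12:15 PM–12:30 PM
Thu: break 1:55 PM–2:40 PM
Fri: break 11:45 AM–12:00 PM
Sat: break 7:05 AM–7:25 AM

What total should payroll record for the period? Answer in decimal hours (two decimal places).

Mon: 9:57 AM–4:53 PM = 6 h 56 min; less 30 min break → 6 h 26 min
Tue: 7:57 AM–12:17 PM = 4 h 20 min; less 45 min break → 3 h 35 min
Wed: 5:31 AM–2:25 PM = 8 h 54 min; less 15 min break → 8 h 39 min
Thu: 11:22 AM–6:47 PM = 7 h 25 min; less 45 min break → 6 h 40 min
Fri: 9:18 AM–5:02 PM = 7 h 44 min; less 15 min break → 7 h 29 min
Sat: 6:44 AM–3:20 PM = 8 h 36 min; less 20 min break → 8 h 16 min
Sun: 8:00 AM–2:48 PM = 6 h 48 min
Total: 6 h 26 min + 3 h 35 min + 8 h 39 min + 6 h 40 min + 7 h 29 min + 8 h 16 min + 6 h 48 min = 47 h 53 min.

47.88 hours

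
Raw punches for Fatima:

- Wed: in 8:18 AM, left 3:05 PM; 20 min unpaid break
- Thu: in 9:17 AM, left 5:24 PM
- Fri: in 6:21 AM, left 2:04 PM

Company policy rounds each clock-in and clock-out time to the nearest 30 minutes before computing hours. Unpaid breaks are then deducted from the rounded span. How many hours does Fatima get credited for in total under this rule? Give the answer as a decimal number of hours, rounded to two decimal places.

Wed: in 8:18 AM→8:30 AM, out 3:05 PM→3:00 PM; 6 h 30 min − 20 min = 6 h 10 min
Thu: in 9:17 AM→9:30 AM, out 5:24 PM→5:30 PM; 8 h 0 min
Fri: in 6:21 AM→6:30 AM, out 2:04 PM→2:00 PM; 7 h 30 min
Total credited: 21 h 40 min.

21.67 hours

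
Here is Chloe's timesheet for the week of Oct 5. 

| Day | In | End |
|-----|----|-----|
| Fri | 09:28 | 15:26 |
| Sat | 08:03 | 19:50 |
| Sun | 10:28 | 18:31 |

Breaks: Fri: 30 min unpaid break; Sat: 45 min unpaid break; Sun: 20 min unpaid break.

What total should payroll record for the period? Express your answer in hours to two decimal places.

Fri: 09:28–15:26 = 5 h 58 min; less 30 min break → 5 h 28 min
Sat: 08:03–19:50 = 11 h 47 min; less 45 min break → 11 h 2 min
Sun: 10:28–18:31 = 8 h 3 min; less 20 min break → 7 h 43 min
Total: 5 h 28 min + 11 h 2 min + 7 h 43 min = 24 h 13 min.

24.22 hours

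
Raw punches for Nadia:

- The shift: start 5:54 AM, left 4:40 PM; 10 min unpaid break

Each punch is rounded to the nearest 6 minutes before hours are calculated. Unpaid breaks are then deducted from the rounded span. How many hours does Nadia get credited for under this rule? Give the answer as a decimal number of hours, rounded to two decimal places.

The shift: in 5:54 AM→5:54 AM, out 4:40 PM→4:42 PM; 10 h 48 min − 10 min = 10 h 38 min

10.63 hours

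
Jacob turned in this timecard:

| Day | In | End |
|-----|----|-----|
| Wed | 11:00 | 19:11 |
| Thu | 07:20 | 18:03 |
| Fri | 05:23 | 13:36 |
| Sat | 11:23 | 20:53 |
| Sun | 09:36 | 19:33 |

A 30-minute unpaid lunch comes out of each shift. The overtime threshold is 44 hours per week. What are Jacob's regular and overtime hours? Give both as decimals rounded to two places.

Wed: 11:00–19:11 = 8 h 11 min; less 30 min break → 7 h 41 min
Thu: 07:20–18:03 = 10 h 43 min; less 30 min break → 10 h 13 min
Fri: 05:23–13:36 = 8 h 13 min; less 30 min break → 7 h 43 min
Sat: 11:23–20:53 = 9 h 30 min; less 30 min break → 9 h 0 min
Sun: 09:36–19:33 = 9 h 57 min; less 30 min break → 9 h 27 min
Total worked: 44 h 4 min = 44.07 h.
Threshold 44 h → overtime 0 h 4 min, regular 44 h 0 min.

Regular 44.00 hours, overtime 0.07 hours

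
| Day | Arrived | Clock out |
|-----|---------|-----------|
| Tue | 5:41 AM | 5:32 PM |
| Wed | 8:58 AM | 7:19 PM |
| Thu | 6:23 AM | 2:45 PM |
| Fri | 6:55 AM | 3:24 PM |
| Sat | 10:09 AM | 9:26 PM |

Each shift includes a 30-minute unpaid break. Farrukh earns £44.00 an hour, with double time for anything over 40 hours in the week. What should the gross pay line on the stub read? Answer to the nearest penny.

Tue: 5:41 AM–5:32 PM = 11 h 51 min; less 30 min break → 11 h 21 min
Wed: 8:58 AM–7:19 PM = 10 h 21 min; less 30 min break → 9 h 51 min
Thu: 6:23 AM–2:45 PM = 8 h 22 min; less 30 min break → 7 h 52 min
Fri: 6:55 AM–3:24 PM = 8 h 29 min; less 30 min break → 7 h 59 min
Sat: 10:09 AM–9:26 PM = 11 h 17 min; less 30 min break → 10 h 47 min
Total worked: 47 h 50 min = 2870 min.
Regular 40 h 0 min = 2400 min at £44.00/h; overtime 7 h 50 min = 470 min at £88.00/h.
Pay = (2400 × £44.00 + 470 × £88.00) ÷ 60 = £2449.33.

£2449.33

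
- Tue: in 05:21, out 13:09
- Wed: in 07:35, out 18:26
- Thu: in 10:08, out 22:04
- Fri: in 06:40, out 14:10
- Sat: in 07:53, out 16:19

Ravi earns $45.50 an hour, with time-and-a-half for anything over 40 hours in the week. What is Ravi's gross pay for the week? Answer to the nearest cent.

Tue: 05:21–13:09 = 7 h 48 min
Wed: 07:35–18:26 = 10 h 51 min
Thu: 10:08–22:04 = 11 h 56 min
Fri: 06:40–14:10 = 7 h 30 min
Sat: 07:53–16:19 = 8 h 26 min
Total worked: 46 h 31 min = 2791 min.
Regular 40 h 0 min = 2400 min at $45.50/h; overtime 6 h 31 min = 391 min at $68.25/h.
Pay = (2400 × $45.50 + 391 × $68.25) ÷ 60 = $2264.76.

$2264.76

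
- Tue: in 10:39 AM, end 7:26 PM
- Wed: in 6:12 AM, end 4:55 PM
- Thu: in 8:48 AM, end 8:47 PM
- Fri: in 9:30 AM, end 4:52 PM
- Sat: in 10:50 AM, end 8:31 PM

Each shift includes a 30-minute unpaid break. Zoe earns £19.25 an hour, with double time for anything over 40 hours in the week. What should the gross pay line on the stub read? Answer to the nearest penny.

£1002.28

Tue: 10:39 AM–7:26 PM = 8 h 47 min; less 30 min break → 8 h 17 min
Wed: 6:12 AM–4:55 PM = 10 h 43 min; less 30 min break → 10 h 13 min
Thu: 8:48 AM–8:47 PM = 11 h 59 min; less 30 min break → 11 h 29 min
Fri: 9:30 AM–4:52 PM = 7 h 22 min; less 30 min break → 6 h 52 min
Sat: 10:50 AM–8:31 PM = 9 h 41 min; less 30 min break → 9 h 11 min
Total worked: 46 h 2 min = 2762 min.
Regular 40 h 0 min = 2400 min at £19.25/h; overtime 6 h 2 min = 362 min at £38.50/h.
Pay = (2400 × £19.25 + 362 × £38.50) ÷ 60 = £1002.28.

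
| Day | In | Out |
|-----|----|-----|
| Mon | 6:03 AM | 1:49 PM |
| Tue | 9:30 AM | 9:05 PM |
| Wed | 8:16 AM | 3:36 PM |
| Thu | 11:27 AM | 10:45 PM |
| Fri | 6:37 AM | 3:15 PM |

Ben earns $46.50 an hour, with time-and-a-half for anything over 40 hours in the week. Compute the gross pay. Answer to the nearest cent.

Mon: 6:03 AM–1:49 PM = 7 h 46 min
Tue: 9:30 AM–9:05 PM = 11 h 35 min
Wed: 8:16 AM–3:36 PM = 7 h 20 min
Thu: 11:27 AM–10:45 PM = 11 h 18 min
Fri: 6:37 AM–3:15 PM = 8 h 38 min
Total worked: 46 h 37 min = 2797 min.
Regular 40 h 0 min = 2400 min at $46.50/h; overtime 6 h 37 min = 397 min at $69.75/h.
Pay = (2400 × $46.50 + 397 × $69.75) ÷ 60 = $2321.51.

$2321.51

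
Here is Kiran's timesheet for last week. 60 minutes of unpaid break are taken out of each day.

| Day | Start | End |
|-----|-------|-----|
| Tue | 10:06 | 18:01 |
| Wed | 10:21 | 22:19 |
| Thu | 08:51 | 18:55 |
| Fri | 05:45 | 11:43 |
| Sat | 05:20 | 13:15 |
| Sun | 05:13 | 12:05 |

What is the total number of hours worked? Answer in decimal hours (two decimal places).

44.70 hours

Tue: 10:06–18:01 = 7 h 55 min; less 60 min break → 6 h 55 min
Wed: 10:21–22:19 = 11 h 58 min; less 60 min break → 10 h 58 min
Thu: 08:51–18:55 = 10 h 4 min; less 60 min break → 9 h 4 min
Fri: 05:45–11:43 = 5 h 58 min; less 60 min break → 4 h 58 min
Sat: 05:20–13:15 = 7 h 55 min; less 60 min break → 6 h 55 min
Sun: 05:13–12:05 = 6 h 52 min; less 60 min break → 5 h 52 min
Total: 6 h 55 min + 10 h 58 min + 9 h 4 min + 4 h 58 min + 6 h 55 min + 5 h 52 min = 44 h 42 min.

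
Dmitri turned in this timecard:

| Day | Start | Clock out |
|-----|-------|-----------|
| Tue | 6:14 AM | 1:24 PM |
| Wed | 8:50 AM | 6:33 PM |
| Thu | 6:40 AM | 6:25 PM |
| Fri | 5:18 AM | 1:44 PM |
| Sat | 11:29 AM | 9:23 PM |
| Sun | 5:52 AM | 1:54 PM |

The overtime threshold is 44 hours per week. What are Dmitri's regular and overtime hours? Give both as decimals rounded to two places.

Tue: 6:14 AM–1:24 PM = 7 h 10 min
Wed: 8:50 AM–6:33 PM = 9 h 43 min
Thu: 6:40 AM–6:25 PM = 11 h 45 min
Fri: 5:18 AM–1:44 PM = 8 h 26 min
Sat: 11:29 AM–9:23 PM = 9 h 54 min
Sun: 5:52 AM–1:54 PM = 8 h 2 min
Total worked: 55 h 0 min = 55.00 h.
Threshold 44 h → overtime 11 h 0 min, regular 44 h 0 min.

Regular 44.00 hours, overtime 11.00 hours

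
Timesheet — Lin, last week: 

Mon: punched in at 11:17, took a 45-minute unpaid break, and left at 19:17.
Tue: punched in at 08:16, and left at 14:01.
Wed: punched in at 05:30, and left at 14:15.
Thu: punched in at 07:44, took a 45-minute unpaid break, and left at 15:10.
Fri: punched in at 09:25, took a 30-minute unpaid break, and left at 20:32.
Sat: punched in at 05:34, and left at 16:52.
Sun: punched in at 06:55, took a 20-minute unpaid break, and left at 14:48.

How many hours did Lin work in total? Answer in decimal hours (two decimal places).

57.90 hours

Mon: 11:17–19:17 = 8 h 0 min; less 45 min break → 7 h 15 min
Tue: 08:16–14:01 = 5 h 45 min
Wed: 05:30–14:15 = 8 h 45 min
Thu: 07:44–15:10 = 7 h 26 min; less 45 min break → 6 h 41 min
Fri: 09:25–20:32 = 11 h 7 min; less 30 min break → 10 h 37 min
Sat: 05:34–16:52 = 11 h 18 min
Sun: 06:55–14:48 = 7 h 53 min; less 20 min break → 7 h 33 min
Total: 7 h 15 min + 5 h 45 min + 8 h 45 min + 6 h 41 min + 10 h 37 min + 11 h 18 min + 7 h 33 min = 57 h 54 min.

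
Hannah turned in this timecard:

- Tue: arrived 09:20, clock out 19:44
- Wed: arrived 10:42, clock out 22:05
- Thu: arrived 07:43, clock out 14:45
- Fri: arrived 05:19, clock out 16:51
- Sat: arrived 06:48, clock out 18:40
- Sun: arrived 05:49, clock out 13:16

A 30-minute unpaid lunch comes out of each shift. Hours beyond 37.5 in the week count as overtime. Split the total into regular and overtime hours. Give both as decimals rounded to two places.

Tue: 09:20–19:44 = 10 h 24 min; less 30 min break → 9 h 54 min
Wed: 10:42–22:05 = 11 h 23 min; less 30 min break → 10 h 53 min
Thu: 07:43–14:45 = 7 h 2 min; less 30 min break → 6 h 32 min
Fri: 05:19–16:51 = 11 h 32 min; less 30 min break → 11 h 2 min
Sat: 06:48–18:40 = 11 h 52 min; less 30 min break → 11 h 22 min
Sun: 05:49–13:16 = 7 h 27 min; less 30 min break → 6 h 57 min
Total worked: 56 h 40 min = 56.67 h.
Threshold 37.5 h → overtime 19 h 10 min, regular 37 h 30 min.

Regular 37.50 hours, overtime 19.17 hours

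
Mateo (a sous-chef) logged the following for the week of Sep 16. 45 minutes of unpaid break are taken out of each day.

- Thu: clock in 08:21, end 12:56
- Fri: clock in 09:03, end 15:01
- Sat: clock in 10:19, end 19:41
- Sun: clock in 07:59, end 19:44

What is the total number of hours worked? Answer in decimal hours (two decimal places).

Thu: 08:21–12:56 = 4 h 35 min; less 45 min break → 3 h 50 min
Fri: 09:03–15:01 = 5 h 58 min; less 45 min break → 5 h 13 min
Sat: 10:19–19:41 = 9 h 22 min; less 45 min break → 8 h 37 min
Sun: 07:59–19:44 = 11 h 45 min; less 45 min break → 11 h 0 min
Total: 3 h 50 min + 5 h 13 min + 8 h 37 min + 11 h 0 min = 28 h 40 min.

28.67 hours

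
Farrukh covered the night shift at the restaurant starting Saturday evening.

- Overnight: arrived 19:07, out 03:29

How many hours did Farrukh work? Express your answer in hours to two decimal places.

8.37 hours

Overnight: 19:07 → midnight = 4 h 53 min; midnight → 03:29 = 3 h 29 min; span 8 h 22 min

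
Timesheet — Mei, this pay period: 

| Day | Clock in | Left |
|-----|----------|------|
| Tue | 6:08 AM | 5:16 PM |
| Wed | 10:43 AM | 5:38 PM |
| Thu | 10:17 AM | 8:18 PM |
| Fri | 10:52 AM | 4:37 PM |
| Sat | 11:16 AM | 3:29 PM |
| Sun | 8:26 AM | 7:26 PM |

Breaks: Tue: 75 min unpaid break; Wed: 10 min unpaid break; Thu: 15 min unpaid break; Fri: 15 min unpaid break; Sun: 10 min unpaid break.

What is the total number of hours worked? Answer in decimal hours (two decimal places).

Tue: 6:08 AM–5:16 PM = 11 h 8 min; less 75 min break → 9 h 53 min
Wed: 10:43 AM–5:38 PM = 6 h 55 min; less 10 min break → 6 h 45 min
Thu: 10:17 AM–8:18 PM = 10 h 1 min; less 15 min break → 9 h 46 min
Fri: 10:52 AM–4:37 PM = 5 h 45 min; less 15 min break → 5 h 30 min
Sat: 11:16 AM–3:29 PM = 4 h 13 min
Sun: 8:26 AM–7:26 PM = 11 h 0 min; less 10 min break → 10 h 50 min
Total: 9 h 53 min + 6 h 45 min + 9 h 46 min + 5 h 30 min + 4 h 13 min + 10 h 50 min = 46 h 57 min.

46.95 hours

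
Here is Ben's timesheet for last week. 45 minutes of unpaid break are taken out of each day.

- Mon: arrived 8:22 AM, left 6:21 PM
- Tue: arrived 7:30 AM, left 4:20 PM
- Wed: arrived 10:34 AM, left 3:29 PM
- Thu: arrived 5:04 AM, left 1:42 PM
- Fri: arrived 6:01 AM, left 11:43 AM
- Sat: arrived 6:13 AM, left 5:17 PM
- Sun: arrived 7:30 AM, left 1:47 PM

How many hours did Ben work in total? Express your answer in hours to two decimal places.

Mon: 8:22 AM–6:21 PM = 9 h 59 min; less 45 min break → 9 h 14 min
Tue: 7:30 AM–4:20 PM = 8 h 50 min; less 45 min break → 8 h 5 min
Wed: 10:34 AM–3:29 PM = 4 h 55 min; less 45 min break → 4 h 10 min
Thu: 5:04 AM–1:42 PM = 8 h 38 min; less 45 min break → 7 h 53 min
Fri: 6:01 AM–11:43 AM = 5 h 42 min; less 45 min break → 4 h 57 min
Sat: 6:13 AM–5:17 PM = 11 h 4 min; less 45 min break → 10 h 19 min
Sun: 7:30 AM–1:47 PM = 6 h 17 min; less 45 min break → 5 h 32 min
Total: 9 h 14 min + 8 h 5 min + 4 h 10 min + 7 h 53 min + 4 h 57 min + 10 h 19 min + 5 h 32 min = 50 h 10 min.

50.17 hours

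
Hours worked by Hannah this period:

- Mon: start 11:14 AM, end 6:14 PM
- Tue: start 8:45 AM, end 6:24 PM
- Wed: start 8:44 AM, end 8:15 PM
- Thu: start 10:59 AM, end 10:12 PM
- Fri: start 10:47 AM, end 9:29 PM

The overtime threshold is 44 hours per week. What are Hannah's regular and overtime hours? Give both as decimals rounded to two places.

Mon: 11:14 AM–6:14 PM = 7 h 0 min
Tue: 8:45 AM–6:24 PM = 9 h 39 min
Wed: 8:44 AM–8:15 PM = 11 h 31 min
Thu: 10:59 AM–10:12 PM = 11 h 13 min
Fri: 10:47 AM–9:29 PM = 10 h 42 min
Total worked: 50 h 5 min = 50.08 h.
Threshold 44 h → overtime 6 h 5 min, regular 44 h 0 min.

Regular 44.00 hours, overtime 6.08 hours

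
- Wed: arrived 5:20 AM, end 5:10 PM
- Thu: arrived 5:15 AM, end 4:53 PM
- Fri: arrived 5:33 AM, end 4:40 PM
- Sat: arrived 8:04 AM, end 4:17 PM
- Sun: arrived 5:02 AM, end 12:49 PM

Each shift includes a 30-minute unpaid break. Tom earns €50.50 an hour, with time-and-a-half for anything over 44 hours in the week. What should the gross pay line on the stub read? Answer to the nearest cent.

€2531.31

Wed: 5:20 AM–5:10 PM = 11 h 50 min; less 30 min break → 11 h 20 min
Thu: 5:15 AM–4:53 PM = 11 h 38 min; less 30 min break → 11 h 8 min
Fri: 5:33 AM–4:40 PM = 11 h 7 min; less 30 min break → 10 h 37 min
Sat: 8:04 AM–4:17 PM = 8 h 13 min; less 30 min break → 7 h 43 min
Sun: 5:02 AM–12:49 PM = 7 h 47 min; less 30 min break → 7 h 17 min
Total worked: 48 h 5 min = 2885 min.
Regular 44 h 0 min = 2640 min at €50.50/h; overtime 4 h 5 min = 245 min at €75.75/h.
Pay = (2640 × €50.50 + 245 × €75.75) ÷ 60 = €2531.31.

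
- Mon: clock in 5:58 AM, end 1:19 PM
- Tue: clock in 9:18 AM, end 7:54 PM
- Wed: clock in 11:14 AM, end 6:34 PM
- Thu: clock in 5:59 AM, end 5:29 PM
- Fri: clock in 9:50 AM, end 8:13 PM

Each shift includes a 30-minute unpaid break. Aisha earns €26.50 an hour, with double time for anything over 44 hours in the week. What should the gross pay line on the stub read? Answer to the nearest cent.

Mon: 5:58 AM–1:19 PM = 7 h 21 min; less 30 min break → 6 h 51 min
Tue: 9:18 AM–7:54 PM = 10 h 36 min; less 30 min break → 10 h 6 min
Wed: 11:14 AM–6:34 PM = 7 h 20 min; less 30 min break → 6 h 50 min
Thu: 5:59 AM–5:29 PM = 11 h 30 min; less 30 min break → 11 h 0 min
Fri: 9:50 AM–8:13 PM = 10 h 23 min; less 30 min break → 9 h 53 min
Total worked: 44 h 40 min = 2680 min.
Regular 44 h 0 min = 2640 min at €26.50/h; overtime 0 h 40 min = 40 min at €53.00/h.
Pay = (2640 × €26.50 + 40 × €53.00) ÷ 60 = €1201.33.

€1201.33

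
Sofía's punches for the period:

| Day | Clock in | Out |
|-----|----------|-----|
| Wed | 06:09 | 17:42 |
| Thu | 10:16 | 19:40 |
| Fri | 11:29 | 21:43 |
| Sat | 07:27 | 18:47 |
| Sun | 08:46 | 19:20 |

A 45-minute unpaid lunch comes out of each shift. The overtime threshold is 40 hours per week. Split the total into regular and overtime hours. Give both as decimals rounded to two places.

Wed: 06:09–17:42 = 11 h 33 min; less 45 min break → 10 h 48 min
Thu: 10:16–19:40 = 9 h 24 min; less 45 min break → 8 h 39 min
Fri: 11:29–21:43 = 10 h 14 min; less 45 min break → 9 h 29 min
Sat: 07:27–18:47 = 11 h 20 min; less 45 min break → 10 h 35 min
Sun: 08:46–19:20 = 10 h 34 min; less 45 min break → 9 h 49 min
Total worked: 49 h 20 min = 49.33 h.
Threshold 40 h → overtime 9 h 20 min, regular 40 h 0 min.

Regular 40.00 hours, overtime 9.33 hours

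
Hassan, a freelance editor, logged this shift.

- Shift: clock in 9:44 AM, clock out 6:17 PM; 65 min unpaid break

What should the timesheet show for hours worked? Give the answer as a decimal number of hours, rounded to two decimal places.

7.47 hours

Shift: 9:44 AM–6:17 PM = 8 h 33 min; less 65 min break → 7 h 28 min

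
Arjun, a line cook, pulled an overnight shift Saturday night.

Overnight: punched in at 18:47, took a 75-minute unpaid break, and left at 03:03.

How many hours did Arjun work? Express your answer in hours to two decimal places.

Overnight: 18:47 → midnight = 5 h 13 min; midnight → 03:03 = 3 h 3 min; span 8 h 16 min; less 75 min break → 7 h 1 min

7.02 hours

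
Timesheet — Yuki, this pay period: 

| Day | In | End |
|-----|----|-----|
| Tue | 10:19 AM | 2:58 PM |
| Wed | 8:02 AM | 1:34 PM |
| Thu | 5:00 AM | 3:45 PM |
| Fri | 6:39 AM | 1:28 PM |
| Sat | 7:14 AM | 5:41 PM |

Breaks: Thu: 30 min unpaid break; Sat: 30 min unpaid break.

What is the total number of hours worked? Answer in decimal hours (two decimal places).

37.20 hours

Tue: 10:19 AM–2:58 PM = 4 h 39 min
Wed: 8:02 AM–1:34 PM = 5 h 32 min
Thu: 5:00 AM–3:45 PM = 10 h 45 min; less 30 min break → 10 h 15 min
Fri: 6:39 AM–1:28 PM = 6 h 49 min
Sat: 7:14 AM–5:41 PM = 10 h 27 min; less 30 min break → 9 h 57 min
Total: 4 h 39 min + 5 h 32 min + 10 h 15 min + 6 h 49 min + 9 h 57 min = 37 h 12 min.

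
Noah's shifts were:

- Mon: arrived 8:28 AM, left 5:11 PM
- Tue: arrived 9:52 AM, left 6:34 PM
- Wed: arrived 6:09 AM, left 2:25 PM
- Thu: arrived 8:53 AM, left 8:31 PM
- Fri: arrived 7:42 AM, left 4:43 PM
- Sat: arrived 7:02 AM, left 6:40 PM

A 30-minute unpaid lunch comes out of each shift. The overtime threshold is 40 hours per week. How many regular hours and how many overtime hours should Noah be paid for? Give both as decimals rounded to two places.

Mon: 8:28 AM–5:11 PM = 8 h 43 min; less 30 min break → 8 h 13 min
Tue: 9:52 AM–6:34 PM = 8 h 42 min; less 30 min break → 8 h 12 min
Wed: 6:09 AM–2:25 PM = 8 h 16 min; less 30 min break → 7 h 46 min
Thu: 8:53 AM–8:31 PM = 11 h 38 min; less 30 min break → 11 h 8 min
Fri: 7:42 AM–4:43 PM = 9 h 1 min; less 30 min break → 8 h 31 min
Sat: 7:02 AM–6:40 PM = 11 h 38 min; less 30 min break → 11 h 8 min
Total worked: 54 h 58 min = 54.97 h.
Threshold 40 h → overtime 14 h 58 min, regular 40 h 0 min.

Regular 40.00 hours, overtime 14.97 hours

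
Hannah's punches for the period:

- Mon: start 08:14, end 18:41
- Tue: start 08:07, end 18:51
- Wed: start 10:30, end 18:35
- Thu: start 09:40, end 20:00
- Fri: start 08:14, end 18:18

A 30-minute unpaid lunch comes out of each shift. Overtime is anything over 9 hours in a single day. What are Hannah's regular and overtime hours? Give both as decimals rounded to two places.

Mon: 08:14–18:41 = 10 h 27 min; less 30 min break → 9 h 57 min
Tue: 08:07–18:51 = 10 h 44 min; less 30 min break → 10 h 14 min
Wed: 10:30–18:35 = 8 h 5 min; less 30 min break → 7 h 35 min
Thu: 09:40–20:00 = 10 h 20 min; less 30 min break → 9 h 50 min
Fri: 08:14–18:18 = 10 h 4 min; less 30 min break → 9 h 34 min
Mon reg 9 h 0 min / OT 0 h 57 min; Tue reg 9 h 0 min / OT 1 h 14 min; Wed reg 7 h 35 min / OT 0 h 0 min; Thu reg 9 h 0 min / OT 0 h 50 min; Fri reg 9 h 0 min / OT 0 h 34 min.
Totals: regular 43 h 35 min, overtime 3 h 35 min.

Regular 43.58 hours, overtime 3.58 hours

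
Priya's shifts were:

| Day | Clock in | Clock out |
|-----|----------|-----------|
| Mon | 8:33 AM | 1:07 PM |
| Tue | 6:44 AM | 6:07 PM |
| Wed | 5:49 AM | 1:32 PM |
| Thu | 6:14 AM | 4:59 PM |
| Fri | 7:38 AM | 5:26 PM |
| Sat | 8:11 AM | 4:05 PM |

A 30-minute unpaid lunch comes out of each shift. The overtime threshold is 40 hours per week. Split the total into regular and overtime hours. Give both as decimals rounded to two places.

Regular 40.00 hours, overtime 9.12 hours

Mon: 8:33 AM–1:07 PM = 4 h 34 min; less 30 min break → 4 h 4 min
Tue: 6:44 AM–6:07 PM = 11 h 23 min; less 30 min break → 10 h 53 min
Wed: 5:49 AM–1:32 PM = 7 h 43 min; less 30 min break → 7 h 13 min
Thu: 6:14 AM–4:59 PM = 10 h 45 min; less 30 min break → 10 h 15 min
Fri: 7:38 AM–5:26 PM = 9 h 48 min; less 30 min break → 9 h 18 min
Sat: 8:11 AM–4:05 PM = 7 h 54 min; less 30 min break → 7 h 24 min
Total worked: 49 h 7 min = 49.12 h.
Threshold 40 h → overtime 9 h 7 min, regular 40 h 0 min.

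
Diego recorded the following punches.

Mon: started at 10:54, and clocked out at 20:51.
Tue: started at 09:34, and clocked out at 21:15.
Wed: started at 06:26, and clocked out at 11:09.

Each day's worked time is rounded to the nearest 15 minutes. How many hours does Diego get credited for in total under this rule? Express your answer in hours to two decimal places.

Mon: 10:54–20:51 = 9 h 57 min → rounds to 10 h 0 min
Tue: 09:34–21:15 = 11 h 41 min → rounds to 11 h 45 min
Wed: 06:26–11:09 = 4 h 43 min → rounds to 4 h 45 min
Total credited: 26 h 30 min.

26.50 hours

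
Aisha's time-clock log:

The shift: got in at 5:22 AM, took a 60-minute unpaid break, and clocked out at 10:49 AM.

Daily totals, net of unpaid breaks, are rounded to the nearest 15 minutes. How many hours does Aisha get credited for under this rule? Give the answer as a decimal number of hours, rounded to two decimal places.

The shift: 5:22 AM–10:49 AM = 5 h 27 min − 60 min = 4 h 27 min → rounds to 4 h 30 min

4.50 hours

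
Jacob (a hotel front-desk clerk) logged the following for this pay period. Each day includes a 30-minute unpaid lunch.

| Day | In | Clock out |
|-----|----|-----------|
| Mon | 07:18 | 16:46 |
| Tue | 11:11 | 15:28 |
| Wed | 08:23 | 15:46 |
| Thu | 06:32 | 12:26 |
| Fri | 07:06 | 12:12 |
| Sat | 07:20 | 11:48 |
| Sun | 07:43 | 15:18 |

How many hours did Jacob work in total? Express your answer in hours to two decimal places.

Mon: 07:18–16:46 = 9 h 28 min; less 30 min break → 8 h 58 min
Tue: 11:11–15:28 = 4 h 17 min; less 30 min break → 3 h 47 min
Wed: 08:23–15:46 = 7 h 23 min; less 30 min break → 6 h 53 min
Thu: 06:32–12:26 = 5 h 54 min; less 30 min break → 5 h 24 min
Fri: 07:06–12:12 = 5 h 6 min; less 30 min break → 4 h 36 min
Sat: 07:20–11:48 = 4 h 28 min; less 30 min break → 3 h 58 min
Sun: 07:43–15:18 = 7 h 35 min; less 30 min break → 7 h 5 min
Total: 8 h 58 min + 3 h 47 min + 6 h 53 min + 5 h 24 min + 4 h 36 min + 3 h 58 min + 7 h 5 min = 40 h 41 min.

40.68 hours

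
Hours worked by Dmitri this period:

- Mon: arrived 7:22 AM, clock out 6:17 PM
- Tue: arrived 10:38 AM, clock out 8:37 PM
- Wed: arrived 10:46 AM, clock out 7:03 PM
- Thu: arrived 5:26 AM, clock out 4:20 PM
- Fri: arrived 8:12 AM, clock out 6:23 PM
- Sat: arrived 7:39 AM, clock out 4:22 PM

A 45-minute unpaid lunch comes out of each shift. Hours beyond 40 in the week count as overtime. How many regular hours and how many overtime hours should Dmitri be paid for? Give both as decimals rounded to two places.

Regular 40.00 hours, overtime 14.48 hours

Mon: 7:22 AM–6:17 PM = 10 h 55 min; less 45 min break → 10 h 10 min
Tue: 10:38 AM–8:37 PM = 9 h 59 min; less 45 min break → 9 h 14 min
Wed: 10:46 AM–7:03 PM = 8 h 17 min; less 45 min break → 7 h 32 min
Thu: 5:26 AM–4:20 PM = 10 h 54 min; less 45 min break → 10 h 9 min
Fri: 8:12 AM–6:23 PM = 10 h 11 min; less 45 min break → 9 h 26 min
Sat: 7:39 AM–4:22 PM = 8 h 43 min; less 45 min break → 7 h 58 min
Total worked: 54 h 29 min = 54.48 h.
Threshold 40 h → overtime 14 h 29 min, regular 40 h 0 min.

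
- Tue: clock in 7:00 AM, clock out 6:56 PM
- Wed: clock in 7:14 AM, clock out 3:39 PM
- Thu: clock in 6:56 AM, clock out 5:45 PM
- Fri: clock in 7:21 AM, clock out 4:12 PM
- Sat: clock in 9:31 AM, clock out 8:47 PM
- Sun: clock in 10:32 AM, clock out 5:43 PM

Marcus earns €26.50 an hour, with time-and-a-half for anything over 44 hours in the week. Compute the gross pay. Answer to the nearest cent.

€1741.05

Tue: 7:00 AM–6:56 PM = 11 h 56 min
Wed: 7:14 AM–3:39 PM = 8 h 25 min
Thu: 6:56 AM–5:45 PM = 10 h 49 min
Fri: 7:21 AM–4:12 PM = 8 h 51 min
Sat: 9:31 AM–8:47 PM = 11 h 16 min
Sun: 10:32 AM–5:43 PM = 7 h 11 min
Total worked: 58 h 28 min = 3508 min.
Regular 44 h 0 min = 2640 min at €26.50/h; overtime 14 h 28 min = 868 min at €39.75/h.
Pay = (2640 × €26.50 + 868 × €39.75) ÷ 60 = €1741.05.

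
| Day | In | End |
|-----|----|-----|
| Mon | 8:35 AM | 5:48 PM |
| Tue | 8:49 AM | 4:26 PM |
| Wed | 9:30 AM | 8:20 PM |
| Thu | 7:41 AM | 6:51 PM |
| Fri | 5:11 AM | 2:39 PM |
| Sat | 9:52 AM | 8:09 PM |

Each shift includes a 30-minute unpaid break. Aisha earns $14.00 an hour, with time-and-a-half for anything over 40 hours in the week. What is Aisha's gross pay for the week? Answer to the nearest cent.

$887.25

Mon: 8:35 AM–5:48 PM = 9 h 13 min; less 30 min break → 8 h 43 min
Tue: 8:49 AM–4:26 PM = 7 h 37 min; less 30 min break → 7 h 7 min
Wed: 9:30 AM–8:20 PM = 10 h 50 min; less 30 min break → 10 h 20 min
Thu: 7:41 AM–6:51 PM = 11 h 10 min; less 30 min break → 10 h 40 min
Fri: 5:11 AM–2:39 PM = 9 h 28 min; less 30 min break → 8 h 58 min
Sat: 9:52 AM–8:09 PM = 10 h 17 min; less 30 min break → 9 h 47 min
Total worked: 55 h 35 min = 3335 min.
Regular 40 h 0 min = 2400 min at $14.00/h; overtime 15 h 35 min = 935 min at $21.00/h.
Pay = (2400 × $14.00 + 935 × $21.00) ÷ 60 = $887.25.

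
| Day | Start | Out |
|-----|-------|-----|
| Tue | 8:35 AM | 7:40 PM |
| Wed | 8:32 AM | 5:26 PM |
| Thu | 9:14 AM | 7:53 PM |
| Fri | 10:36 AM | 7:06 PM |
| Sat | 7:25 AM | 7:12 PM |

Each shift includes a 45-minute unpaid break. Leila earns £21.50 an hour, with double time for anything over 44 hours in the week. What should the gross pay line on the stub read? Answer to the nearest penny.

£1082.17

Tue: 8:35 AM–7:40 PM = 11 h 5 min; less 45 min break → 10 h 20 min
Wed: 8:32 AM–5:26 PM = 8 h 54 min; less 45 min break → 8 h 9 min
Thu: 9:14 AM–7:53 PM = 10 h 39 min; less 45 min break → 9 h 54 min
Fri: 10:36 AM–7:06 PM = 8 h 30 min; less 45 min break → 7 h 45 min
Sat: 7:25 AM–7:12 PM = 11 h 47 min; less 45 min break → 11 h 2 min
Total worked: 47 h 10 min = 2830 min.
Regular 44 h 0 min = 2640 min at £21.50/h; overtime 3 h 10 min = 190 min at £43.00/h.
Pay = (2640 × £21.50 + 190 × £43.00) ÷ 60 = £1082.17.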